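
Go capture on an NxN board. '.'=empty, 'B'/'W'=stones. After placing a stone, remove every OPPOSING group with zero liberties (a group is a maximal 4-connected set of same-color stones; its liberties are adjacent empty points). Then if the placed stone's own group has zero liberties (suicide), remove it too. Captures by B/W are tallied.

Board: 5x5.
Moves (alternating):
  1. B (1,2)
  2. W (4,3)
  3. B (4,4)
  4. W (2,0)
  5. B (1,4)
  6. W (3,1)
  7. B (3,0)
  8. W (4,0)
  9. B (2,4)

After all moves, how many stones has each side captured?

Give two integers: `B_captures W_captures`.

Answer: 0 1

Derivation:
Move 1: B@(1,2) -> caps B=0 W=0
Move 2: W@(4,3) -> caps B=0 W=0
Move 3: B@(4,4) -> caps B=0 W=0
Move 4: W@(2,0) -> caps B=0 W=0
Move 5: B@(1,4) -> caps B=0 W=0
Move 6: W@(3,1) -> caps B=0 W=0
Move 7: B@(3,0) -> caps B=0 W=0
Move 8: W@(4,0) -> caps B=0 W=1
Move 9: B@(2,4) -> caps B=0 W=1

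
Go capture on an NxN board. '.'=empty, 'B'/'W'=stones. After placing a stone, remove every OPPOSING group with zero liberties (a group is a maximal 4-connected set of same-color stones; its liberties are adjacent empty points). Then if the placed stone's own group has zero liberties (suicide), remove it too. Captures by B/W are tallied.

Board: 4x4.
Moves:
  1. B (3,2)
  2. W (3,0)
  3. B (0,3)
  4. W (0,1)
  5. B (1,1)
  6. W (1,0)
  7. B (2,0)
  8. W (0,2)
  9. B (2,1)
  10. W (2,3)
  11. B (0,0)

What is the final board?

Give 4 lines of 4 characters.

Move 1: B@(3,2) -> caps B=0 W=0
Move 2: W@(3,0) -> caps B=0 W=0
Move 3: B@(0,3) -> caps B=0 W=0
Move 4: W@(0,1) -> caps B=0 W=0
Move 5: B@(1,1) -> caps B=0 W=0
Move 6: W@(1,0) -> caps B=0 W=0
Move 7: B@(2,0) -> caps B=0 W=0
Move 8: W@(0,2) -> caps B=0 W=0
Move 9: B@(2,1) -> caps B=0 W=0
Move 10: W@(2,3) -> caps B=0 W=0
Move 11: B@(0,0) -> caps B=1 W=0

Answer: BWWB
.B..
BB.W
W.B.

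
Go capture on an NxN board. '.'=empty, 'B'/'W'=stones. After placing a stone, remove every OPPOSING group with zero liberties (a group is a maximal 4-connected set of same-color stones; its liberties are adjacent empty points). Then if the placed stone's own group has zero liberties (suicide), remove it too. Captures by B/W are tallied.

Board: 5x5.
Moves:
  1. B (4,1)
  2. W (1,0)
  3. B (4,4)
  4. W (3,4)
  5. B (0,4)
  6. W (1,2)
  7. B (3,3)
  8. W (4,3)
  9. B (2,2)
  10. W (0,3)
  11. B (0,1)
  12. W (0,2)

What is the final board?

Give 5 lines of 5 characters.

Move 1: B@(4,1) -> caps B=0 W=0
Move 2: W@(1,0) -> caps B=0 W=0
Move 3: B@(4,4) -> caps B=0 W=0
Move 4: W@(3,4) -> caps B=0 W=0
Move 5: B@(0,4) -> caps B=0 W=0
Move 6: W@(1,2) -> caps B=0 W=0
Move 7: B@(3,3) -> caps B=0 W=0
Move 8: W@(4,3) -> caps B=0 W=1
Move 9: B@(2,2) -> caps B=0 W=1
Move 10: W@(0,3) -> caps B=0 W=1
Move 11: B@(0,1) -> caps B=0 W=1
Move 12: W@(0,2) -> caps B=0 W=1

Answer: .BWWB
W.W..
..B..
...BW
.B.W.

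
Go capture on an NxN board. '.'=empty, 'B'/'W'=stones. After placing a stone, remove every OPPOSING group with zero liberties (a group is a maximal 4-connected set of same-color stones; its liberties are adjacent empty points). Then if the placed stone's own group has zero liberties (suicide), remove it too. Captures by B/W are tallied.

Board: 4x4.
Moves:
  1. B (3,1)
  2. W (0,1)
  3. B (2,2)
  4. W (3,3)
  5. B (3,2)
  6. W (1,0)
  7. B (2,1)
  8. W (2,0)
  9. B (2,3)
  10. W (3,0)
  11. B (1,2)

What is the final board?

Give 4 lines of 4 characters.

Answer: .W..
W.B.
WBBB
WBB.

Derivation:
Move 1: B@(3,1) -> caps B=0 W=0
Move 2: W@(0,1) -> caps B=0 W=0
Move 3: B@(2,2) -> caps B=0 W=0
Move 4: W@(3,3) -> caps B=0 W=0
Move 5: B@(3,2) -> caps B=0 W=0
Move 6: W@(1,0) -> caps B=0 W=0
Move 7: B@(2,1) -> caps B=0 W=0
Move 8: W@(2,0) -> caps B=0 W=0
Move 9: B@(2,3) -> caps B=1 W=0
Move 10: W@(3,0) -> caps B=1 W=0
Move 11: B@(1,2) -> caps B=1 W=0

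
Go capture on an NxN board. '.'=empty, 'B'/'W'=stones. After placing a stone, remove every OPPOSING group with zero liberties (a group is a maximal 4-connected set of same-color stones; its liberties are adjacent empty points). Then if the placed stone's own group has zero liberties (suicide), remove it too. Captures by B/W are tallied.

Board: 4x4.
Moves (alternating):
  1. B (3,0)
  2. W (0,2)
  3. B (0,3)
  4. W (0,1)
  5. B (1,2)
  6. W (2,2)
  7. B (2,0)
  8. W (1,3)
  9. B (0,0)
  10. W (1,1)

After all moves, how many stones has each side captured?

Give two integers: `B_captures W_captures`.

Move 1: B@(3,0) -> caps B=0 W=0
Move 2: W@(0,2) -> caps B=0 W=0
Move 3: B@(0,3) -> caps B=0 W=0
Move 4: W@(0,1) -> caps B=0 W=0
Move 5: B@(1,2) -> caps B=0 W=0
Move 6: W@(2,2) -> caps B=0 W=0
Move 7: B@(2,0) -> caps B=0 W=0
Move 8: W@(1,3) -> caps B=0 W=1
Move 9: B@(0,0) -> caps B=0 W=1
Move 10: W@(1,1) -> caps B=0 W=2

Answer: 0 2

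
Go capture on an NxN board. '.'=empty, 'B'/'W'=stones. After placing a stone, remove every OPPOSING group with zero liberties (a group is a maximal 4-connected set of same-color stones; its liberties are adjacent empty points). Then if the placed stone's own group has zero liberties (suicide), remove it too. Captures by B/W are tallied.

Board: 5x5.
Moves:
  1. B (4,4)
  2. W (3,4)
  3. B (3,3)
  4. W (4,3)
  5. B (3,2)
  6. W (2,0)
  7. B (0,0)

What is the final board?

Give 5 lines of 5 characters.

Answer: B....
.....
W....
..BBW
...W.

Derivation:
Move 1: B@(4,4) -> caps B=0 W=0
Move 2: W@(3,4) -> caps B=0 W=0
Move 3: B@(3,3) -> caps B=0 W=0
Move 4: W@(4,3) -> caps B=0 W=1
Move 5: B@(3,2) -> caps B=0 W=1
Move 6: W@(2,0) -> caps B=0 W=1
Move 7: B@(0,0) -> caps B=0 W=1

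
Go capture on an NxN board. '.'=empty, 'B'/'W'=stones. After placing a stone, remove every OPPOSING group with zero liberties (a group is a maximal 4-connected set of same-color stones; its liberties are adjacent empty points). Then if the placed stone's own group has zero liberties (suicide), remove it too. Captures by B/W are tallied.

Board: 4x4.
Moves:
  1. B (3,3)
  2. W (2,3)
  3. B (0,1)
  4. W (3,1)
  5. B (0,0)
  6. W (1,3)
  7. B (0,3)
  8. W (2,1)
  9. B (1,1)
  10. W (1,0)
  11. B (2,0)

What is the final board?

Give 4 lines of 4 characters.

Move 1: B@(3,3) -> caps B=0 W=0
Move 2: W@(2,3) -> caps B=0 W=0
Move 3: B@(0,1) -> caps B=0 W=0
Move 4: W@(3,1) -> caps B=0 W=0
Move 5: B@(0,0) -> caps B=0 W=0
Move 6: W@(1,3) -> caps B=0 W=0
Move 7: B@(0,3) -> caps B=0 W=0
Move 8: W@(2,1) -> caps B=0 W=0
Move 9: B@(1,1) -> caps B=0 W=0
Move 10: W@(1,0) -> caps B=0 W=0
Move 11: B@(2,0) -> caps B=1 W=0

Answer: BB.B
.B.W
BW.W
.W.B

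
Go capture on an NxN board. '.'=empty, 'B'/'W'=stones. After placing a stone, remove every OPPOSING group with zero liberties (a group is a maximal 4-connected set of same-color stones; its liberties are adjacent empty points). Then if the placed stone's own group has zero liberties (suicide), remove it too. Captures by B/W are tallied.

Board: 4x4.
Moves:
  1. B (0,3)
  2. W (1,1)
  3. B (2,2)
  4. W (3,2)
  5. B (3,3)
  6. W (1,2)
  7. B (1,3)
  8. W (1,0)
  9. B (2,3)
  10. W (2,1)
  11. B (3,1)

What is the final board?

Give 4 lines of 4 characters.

Move 1: B@(0,3) -> caps B=0 W=0
Move 2: W@(1,1) -> caps B=0 W=0
Move 3: B@(2,2) -> caps B=0 W=0
Move 4: W@(3,2) -> caps B=0 W=0
Move 5: B@(3,3) -> caps B=0 W=0
Move 6: W@(1,2) -> caps B=0 W=0
Move 7: B@(1,3) -> caps B=0 W=0
Move 8: W@(1,0) -> caps B=0 W=0
Move 9: B@(2,3) -> caps B=0 W=0
Move 10: W@(2,1) -> caps B=0 W=0
Move 11: B@(3,1) -> caps B=1 W=0

Answer: ...B
WWWB
.WBB
.B.B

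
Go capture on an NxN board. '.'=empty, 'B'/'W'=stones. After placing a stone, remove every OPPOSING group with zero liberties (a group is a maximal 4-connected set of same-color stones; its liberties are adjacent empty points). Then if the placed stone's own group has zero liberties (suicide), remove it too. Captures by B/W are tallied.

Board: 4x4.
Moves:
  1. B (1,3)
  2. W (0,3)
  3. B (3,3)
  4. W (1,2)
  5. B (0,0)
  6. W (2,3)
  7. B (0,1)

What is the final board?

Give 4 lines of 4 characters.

Answer: BB.W
..W.
...W
...B

Derivation:
Move 1: B@(1,3) -> caps B=0 W=0
Move 2: W@(0,3) -> caps B=0 W=0
Move 3: B@(3,3) -> caps B=0 W=0
Move 4: W@(1,2) -> caps B=0 W=0
Move 5: B@(0,0) -> caps B=0 W=0
Move 6: W@(2,3) -> caps B=0 W=1
Move 7: B@(0,1) -> caps B=0 W=1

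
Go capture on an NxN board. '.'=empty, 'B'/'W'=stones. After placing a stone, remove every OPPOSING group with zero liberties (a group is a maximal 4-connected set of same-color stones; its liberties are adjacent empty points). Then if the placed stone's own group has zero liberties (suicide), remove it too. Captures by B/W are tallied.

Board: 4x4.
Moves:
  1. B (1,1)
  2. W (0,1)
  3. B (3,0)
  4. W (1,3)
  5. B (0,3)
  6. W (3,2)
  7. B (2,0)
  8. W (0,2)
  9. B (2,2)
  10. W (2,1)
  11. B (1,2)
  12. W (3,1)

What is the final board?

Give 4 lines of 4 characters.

Answer: .WW.
.BBW
BWB.
BWW.

Derivation:
Move 1: B@(1,1) -> caps B=0 W=0
Move 2: W@(0,1) -> caps B=0 W=0
Move 3: B@(3,0) -> caps B=0 W=0
Move 4: W@(1,3) -> caps B=0 W=0
Move 5: B@(0,3) -> caps B=0 W=0
Move 6: W@(3,2) -> caps B=0 W=0
Move 7: B@(2,0) -> caps B=0 W=0
Move 8: W@(0,2) -> caps B=0 W=1
Move 9: B@(2,2) -> caps B=0 W=1
Move 10: W@(2,1) -> caps B=0 W=1
Move 11: B@(1,2) -> caps B=0 W=1
Move 12: W@(3,1) -> caps B=0 W=1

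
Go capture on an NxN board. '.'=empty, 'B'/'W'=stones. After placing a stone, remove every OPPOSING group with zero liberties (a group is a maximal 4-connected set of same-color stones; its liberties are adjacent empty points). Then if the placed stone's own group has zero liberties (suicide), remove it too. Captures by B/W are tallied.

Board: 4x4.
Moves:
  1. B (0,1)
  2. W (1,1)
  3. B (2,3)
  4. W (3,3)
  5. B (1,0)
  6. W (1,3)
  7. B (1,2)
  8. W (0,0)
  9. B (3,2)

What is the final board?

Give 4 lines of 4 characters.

Move 1: B@(0,1) -> caps B=0 W=0
Move 2: W@(1,1) -> caps B=0 W=0
Move 3: B@(2,3) -> caps B=0 W=0
Move 4: W@(3,3) -> caps B=0 W=0
Move 5: B@(1,0) -> caps B=0 W=0
Move 6: W@(1,3) -> caps B=0 W=0
Move 7: B@(1,2) -> caps B=0 W=0
Move 8: W@(0,0) -> caps B=0 W=0
Move 9: B@(3,2) -> caps B=1 W=0

Answer: .B..
BWBW
...B
..B.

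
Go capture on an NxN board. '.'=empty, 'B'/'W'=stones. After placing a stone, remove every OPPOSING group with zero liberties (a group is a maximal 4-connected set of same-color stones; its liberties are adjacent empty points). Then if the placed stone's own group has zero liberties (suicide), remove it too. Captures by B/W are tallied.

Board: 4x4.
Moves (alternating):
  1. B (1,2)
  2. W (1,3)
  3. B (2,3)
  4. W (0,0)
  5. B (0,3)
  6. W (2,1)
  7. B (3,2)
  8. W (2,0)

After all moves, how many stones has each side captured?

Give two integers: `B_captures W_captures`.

Move 1: B@(1,2) -> caps B=0 W=0
Move 2: W@(1,3) -> caps B=0 W=0
Move 3: B@(2,3) -> caps B=0 W=0
Move 4: W@(0,0) -> caps B=0 W=0
Move 5: B@(0,3) -> caps B=1 W=0
Move 6: W@(2,1) -> caps B=1 W=0
Move 7: B@(3,2) -> caps B=1 W=0
Move 8: W@(2,0) -> caps B=1 W=0

Answer: 1 0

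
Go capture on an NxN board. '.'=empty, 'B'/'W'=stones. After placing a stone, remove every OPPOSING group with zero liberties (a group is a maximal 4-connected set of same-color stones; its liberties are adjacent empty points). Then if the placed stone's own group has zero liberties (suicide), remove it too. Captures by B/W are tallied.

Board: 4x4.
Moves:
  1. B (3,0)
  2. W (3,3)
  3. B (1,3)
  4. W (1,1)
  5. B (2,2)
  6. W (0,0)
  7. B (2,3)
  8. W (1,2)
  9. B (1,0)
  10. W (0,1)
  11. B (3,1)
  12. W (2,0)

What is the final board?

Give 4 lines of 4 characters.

Answer: WW..
.WWB
W.BB
BB.W

Derivation:
Move 1: B@(3,0) -> caps B=0 W=0
Move 2: W@(3,3) -> caps B=0 W=0
Move 3: B@(1,3) -> caps B=0 W=0
Move 4: W@(1,1) -> caps B=0 W=0
Move 5: B@(2,2) -> caps B=0 W=0
Move 6: W@(0,0) -> caps B=0 W=0
Move 7: B@(2,3) -> caps B=0 W=0
Move 8: W@(1,2) -> caps B=0 W=0
Move 9: B@(1,0) -> caps B=0 W=0
Move 10: W@(0,1) -> caps B=0 W=0
Move 11: B@(3,1) -> caps B=0 W=0
Move 12: W@(2,0) -> caps B=0 W=1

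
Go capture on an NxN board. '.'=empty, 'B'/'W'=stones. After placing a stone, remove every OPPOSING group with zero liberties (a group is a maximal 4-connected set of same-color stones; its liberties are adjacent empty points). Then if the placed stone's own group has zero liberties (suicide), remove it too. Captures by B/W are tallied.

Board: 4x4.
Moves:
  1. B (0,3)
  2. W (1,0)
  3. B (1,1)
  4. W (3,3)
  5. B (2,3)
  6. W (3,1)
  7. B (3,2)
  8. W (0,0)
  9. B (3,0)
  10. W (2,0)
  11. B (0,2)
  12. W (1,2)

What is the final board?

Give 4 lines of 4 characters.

Answer: W.BB
WBW.
W..B
.WB.

Derivation:
Move 1: B@(0,3) -> caps B=0 W=0
Move 2: W@(1,0) -> caps B=0 W=0
Move 3: B@(1,1) -> caps B=0 W=0
Move 4: W@(3,3) -> caps B=0 W=0
Move 5: B@(2,3) -> caps B=0 W=0
Move 6: W@(3,1) -> caps B=0 W=0
Move 7: B@(3,2) -> caps B=1 W=0
Move 8: W@(0,0) -> caps B=1 W=0
Move 9: B@(3,0) -> caps B=1 W=0
Move 10: W@(2,0) -> caps B=1 W=1
Move 11: B@(0,2) -> caps B=1 W=1
Move 12: W@(1,2) -> caps B=1 W=1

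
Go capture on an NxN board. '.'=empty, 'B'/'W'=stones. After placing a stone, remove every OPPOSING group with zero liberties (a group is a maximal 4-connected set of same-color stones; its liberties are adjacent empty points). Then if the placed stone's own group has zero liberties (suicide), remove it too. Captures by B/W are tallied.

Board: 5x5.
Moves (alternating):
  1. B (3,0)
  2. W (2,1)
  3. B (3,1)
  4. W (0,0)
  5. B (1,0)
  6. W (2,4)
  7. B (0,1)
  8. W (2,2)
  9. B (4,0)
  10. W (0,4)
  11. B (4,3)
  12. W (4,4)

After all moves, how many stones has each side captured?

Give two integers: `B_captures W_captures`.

Move 1: B@(3,0) -> caps B=0 W=0
Move 2: W@(2,1) -> caps B=0 W=0
Move 3: B@(3,1) -> caps B=0 W=0
Move 4: W@(0,0) -> caps B=0 W=0
Move 5: B@(1,0) -> caps B=0 W=0
Move 6: W@(2,4) -> caps B=0 W=0
Move 7: B@(0,1) -> caps B=1 W=0
Move 8: W@(2,2) -> caps B=1 W=0
Move 9: B@(4,0) -> caps B=1 W=0
Move 10: W@(0,4) -> caps B=1 W=0
Move 11: B@(4,3) -> caps B=1 W=0
Move 12: W@(4,4) -> caps B=1 W=0

Answer: 1 0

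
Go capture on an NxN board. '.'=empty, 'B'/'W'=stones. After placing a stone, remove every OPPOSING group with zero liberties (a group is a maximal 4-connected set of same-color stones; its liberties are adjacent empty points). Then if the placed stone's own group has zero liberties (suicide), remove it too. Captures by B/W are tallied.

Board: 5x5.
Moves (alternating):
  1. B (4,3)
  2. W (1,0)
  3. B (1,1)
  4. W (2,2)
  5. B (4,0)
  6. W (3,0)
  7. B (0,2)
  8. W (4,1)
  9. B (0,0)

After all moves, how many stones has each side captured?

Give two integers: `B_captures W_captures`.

Move 1: B@(4,3) -> caps B=0 W=0
Move 2: W@(1,0) -> caps B=0 W=0
Move 3: B@(1,1) -> caps B=0 W=0
Move 4: W@(2,2) -> caps B=0 W=0
Move 5: B@(4,0) -> caps B=0 W=0
Move 6: W@(3,0) -> caps B=0 W=0
Move 7: B@(0,2) -> caps B=0 W=0
Move 8: W@(4,1) -> caps B=0 W=1
Move 9: B@(0,0) -> caps B=0 W=1

Answer: 0 1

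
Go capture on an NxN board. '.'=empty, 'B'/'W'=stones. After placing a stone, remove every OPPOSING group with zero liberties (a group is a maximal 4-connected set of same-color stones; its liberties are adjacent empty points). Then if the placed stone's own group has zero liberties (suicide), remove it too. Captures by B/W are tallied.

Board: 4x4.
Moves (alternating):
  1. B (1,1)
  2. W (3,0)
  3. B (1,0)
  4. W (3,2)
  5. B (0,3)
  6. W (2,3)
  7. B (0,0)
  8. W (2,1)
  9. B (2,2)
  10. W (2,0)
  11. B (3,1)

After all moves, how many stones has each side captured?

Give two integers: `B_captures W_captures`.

Move 1: B@(1,1) -> caps B=0 W=0
Move 2: W@(3,0) -> caps B=0 W=0
Move 3: B@(1,0) -> caps B=0 W=0
Move 4: W@(3,2) -> caps B=0 W=0
Move 5: B@(0,3) -> caps B=0 W=0
Move 6: W@(2,3) -> caps B=0 W=0
Move 7: B@(0,0) -> caps B=0 W=0
Move 8: W@(2,1) -> caps B=0 W=0
Move 9: B@(2,2) -> caps B=0 W=0
Move 10: W@(2,0) -> caps B=0 W=0
Move 11: B@(3,1) -> caps B=3 W=0

Answer: 3 0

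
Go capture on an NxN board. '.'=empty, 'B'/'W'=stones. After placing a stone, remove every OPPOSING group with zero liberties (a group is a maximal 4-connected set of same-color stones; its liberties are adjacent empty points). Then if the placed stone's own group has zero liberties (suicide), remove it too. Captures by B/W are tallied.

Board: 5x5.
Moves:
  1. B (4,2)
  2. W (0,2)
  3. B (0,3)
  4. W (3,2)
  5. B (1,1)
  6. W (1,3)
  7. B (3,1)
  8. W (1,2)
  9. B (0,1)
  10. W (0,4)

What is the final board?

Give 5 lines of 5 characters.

Answer: .BW.W
.BWW.
.....
.BW..
..B..

Derivation:
Move 1: B@(4,2) -> caps B=0 W=0
Move 2: W@(0,2) -> caps B=0 W=0
Move 3: B@(0,3) -> caps B=0 W=0
Move 4: W@(3,2) -> caps B=0 W=0
Move 5: B@(1,1) -> caps B=0 W=0
Move 6: W@(1,3) -> caps B=0 W=0
Move 7: B@(3,1) -> caps B=0 W=0
Move 8: W@(1,2) -> caps B=0 W=0
Move 9: B@(0,1) -> caps B=0 W=0
Move 10: W@(0,4) -> caps B=0 W=1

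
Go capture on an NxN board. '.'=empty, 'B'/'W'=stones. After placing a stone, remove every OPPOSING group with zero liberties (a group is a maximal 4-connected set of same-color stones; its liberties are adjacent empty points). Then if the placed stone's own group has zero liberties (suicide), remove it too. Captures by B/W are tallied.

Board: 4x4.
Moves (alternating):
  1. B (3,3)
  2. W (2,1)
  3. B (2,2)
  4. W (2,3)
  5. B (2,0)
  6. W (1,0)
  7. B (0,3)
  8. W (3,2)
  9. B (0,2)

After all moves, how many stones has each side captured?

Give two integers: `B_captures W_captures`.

Move 1: B@(3,3) -> caps B=0 W=0
Move 2: W@(2,1) -> caps B=0 W=0
Move 3: B@(2,2) -> caps B=0 W=0
Move 4: W@(2,3) -> caps B=0 W=0
Move 5: B@(2,0) -> caps B=0 W=0
Move 6: W@(1,0) -> caps B=0 W=0
Move 7: B@(0,3) -> caps B=0 W=0
Move 8: W@(3,2) -> caps B=0 W=1
Move 9: B@(0,2) -> caps B=0 W=1

Answer: 0 1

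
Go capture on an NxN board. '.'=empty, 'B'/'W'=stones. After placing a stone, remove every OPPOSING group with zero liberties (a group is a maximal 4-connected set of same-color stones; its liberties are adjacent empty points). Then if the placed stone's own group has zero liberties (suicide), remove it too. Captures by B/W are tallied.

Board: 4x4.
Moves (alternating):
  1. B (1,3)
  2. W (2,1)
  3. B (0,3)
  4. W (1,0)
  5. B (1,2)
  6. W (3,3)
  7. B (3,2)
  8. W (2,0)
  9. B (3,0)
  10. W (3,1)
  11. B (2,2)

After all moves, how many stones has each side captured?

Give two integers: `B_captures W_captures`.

Move 1: B@(1,3) -> caps B=0 W=0
Move 2: W@(2,1) -> caps B=0 W=0
Move 3: B@(0,3) -> caps B=0 W=0
Move 4: W@(1,0) -> caps B=0 W=0
Move 5: B@(1,2) -> caps B=0 W=0
Move 6: W@(3,3) -> caps B=0 W=0
Move 7: B@(3,2) -> caps B=0 W=0
Move 8: W@(2,0) -> caps B=0 W=0
Move 9: B@(3,0) -> caps B=0 W=0
Move 10: W@(3,1) -> caps B=0 W=1
Move 11: B@(2,2) -> caps B=0 W=1

Answer: 0 1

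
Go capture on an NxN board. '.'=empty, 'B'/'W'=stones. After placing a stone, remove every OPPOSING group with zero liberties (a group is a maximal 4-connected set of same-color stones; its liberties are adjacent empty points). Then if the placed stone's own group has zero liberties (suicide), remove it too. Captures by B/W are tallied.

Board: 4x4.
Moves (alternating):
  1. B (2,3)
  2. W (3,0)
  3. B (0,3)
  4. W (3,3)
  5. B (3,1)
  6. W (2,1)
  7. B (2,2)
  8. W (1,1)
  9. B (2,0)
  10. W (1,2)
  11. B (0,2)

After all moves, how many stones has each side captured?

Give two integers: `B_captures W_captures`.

Move 1: B@(2,3) -> caps B=0 W=0
Move 2: W@(3,0) -> caps B=0 W=0
Move 3: B@(0,3) -> caps B=0 W=0
Move 4: W@(3,3) -> caps B=0 W=0
Move 5: B@(3,1) -> caps B=0 W=0
Move 6: W@(2,1) -> caps B=0 W=0
Move 7: B@(2,2) -> caps B=0 W=0
Move 8: W@(1,1) -> caps B=0 W=0
Move 9: B@(2,0) -> caps B=1 W=0
Move 10: W@(1,2) -> caps B=1 W=0
Move 11: B@(0,2) -> caps B=1 W=0

Answer: 1 0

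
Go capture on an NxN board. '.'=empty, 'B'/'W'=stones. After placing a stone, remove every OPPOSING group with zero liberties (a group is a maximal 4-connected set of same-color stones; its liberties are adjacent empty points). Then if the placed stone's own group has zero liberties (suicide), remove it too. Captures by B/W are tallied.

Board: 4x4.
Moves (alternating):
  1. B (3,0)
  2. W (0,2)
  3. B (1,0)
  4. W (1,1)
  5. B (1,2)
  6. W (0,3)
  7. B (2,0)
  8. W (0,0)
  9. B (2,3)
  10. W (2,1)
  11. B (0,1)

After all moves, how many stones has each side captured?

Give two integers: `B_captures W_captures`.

Answer: 1 0

Derivation:
Move 1: B@(3,0) -> caps B=0 W=0
Move 2: W@(0,2) -> caps B=0 W=0
Move 3: B@(1,0) -> caps B=0 W=0
Move 4: W@(1,1) -> caps B=0 W=0
Move 5: B@(1,2) -> caps B=0 W=0
Move 6: W@(0,3) -> caps B=0 W=0
Move 7: B@(2,0) -> caps B=0 W=0
Move 8: W@(0,0) -> caps B=0 W=0
Move 9: B@(2,3) -> caps B=0 W=0
Move 10: W@(2,1) -> caps B=0 W=0
Move 11: B@(0,1) -> caps B=1 W=0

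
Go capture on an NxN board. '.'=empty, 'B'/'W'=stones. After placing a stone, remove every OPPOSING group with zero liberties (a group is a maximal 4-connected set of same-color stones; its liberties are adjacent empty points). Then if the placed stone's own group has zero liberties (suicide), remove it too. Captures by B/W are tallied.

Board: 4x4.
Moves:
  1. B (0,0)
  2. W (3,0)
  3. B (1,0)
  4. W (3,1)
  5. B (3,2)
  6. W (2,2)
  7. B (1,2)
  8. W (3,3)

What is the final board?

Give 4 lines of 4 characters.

Move 1: B@(0,0) -> caps B=0 W=0
Move 2: W@(3,0) -> caps B=0 W=0
Move 3: B@(1,0) -> caps B=0 W=0
Move 4: W@(3,1) -> caps B=0 W=0
Move 5: B@(3,2) -> caps B=0 W=0
Move 6: W@(2,2) -> caps B=0 W=0
Move 7: B@(1,2) -> caps B=0 W=0
Move 8: W@(3,3) -> caps B=0 W=1

Answer: B...
B.B.
..W.
WW.W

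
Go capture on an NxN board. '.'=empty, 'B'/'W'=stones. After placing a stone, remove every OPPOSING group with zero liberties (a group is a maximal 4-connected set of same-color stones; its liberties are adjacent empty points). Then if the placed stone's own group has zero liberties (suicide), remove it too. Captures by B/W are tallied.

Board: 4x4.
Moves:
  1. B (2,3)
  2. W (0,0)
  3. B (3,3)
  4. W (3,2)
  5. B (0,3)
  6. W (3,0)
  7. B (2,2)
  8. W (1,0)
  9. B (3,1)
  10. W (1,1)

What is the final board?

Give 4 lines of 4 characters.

Answer: W..B
WW..
..BB
WB.B

Derivation:
Move 1: B@(2,3) -> caps B=0 W=0
Move 2: W@(0,0) -> caps B=0 W=0
Move 3: B@(3,3) -> caps B=0 W=0
Move 4: W@(3,2) -> caps B=0 W=0
Move 5: B@(0,3) -> caps B=0 W=0
Move 6: W@(3,0) -> caps B=0 W=0
Move 7: B@(2,2) -> caps B=0 W=0
Move 8: W@(1,0) -> caps B=0 W=0
Move 9: B@(3,1) -> caps B=1 W=0
Move 10: W@(1,1) -> caps B=1 W=0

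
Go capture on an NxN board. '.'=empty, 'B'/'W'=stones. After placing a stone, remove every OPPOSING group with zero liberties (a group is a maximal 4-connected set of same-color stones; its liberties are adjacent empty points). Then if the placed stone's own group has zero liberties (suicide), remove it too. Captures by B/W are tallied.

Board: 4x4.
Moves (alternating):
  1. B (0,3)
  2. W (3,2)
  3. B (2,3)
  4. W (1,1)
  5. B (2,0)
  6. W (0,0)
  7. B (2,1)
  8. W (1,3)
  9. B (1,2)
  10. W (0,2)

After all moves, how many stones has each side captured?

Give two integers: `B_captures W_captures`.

Answer: 1 0

Derivation:
Move 1: B@(0,3) -> caps B=0 W=0
Move 2: W@(3,2) -> caps B=0 W=0
Move 3: B@(2,3) -> caps B=0 W=0
Move 4: W@(1,1) -> caps B=0 W=0
Move 5: B@(2,0) -> caps B=0 W=0
Move 6: W@(0,0) -> caps B=0 W=0
Move 7: B@(2,1) -> caps B=0 W=0
Move 8: W@(1,3) -> caps B=0 W=0
Move 9: B@(1,2) -> caps B=1 W=0
Move 10: W@(0,2) -> caps B=1 W=0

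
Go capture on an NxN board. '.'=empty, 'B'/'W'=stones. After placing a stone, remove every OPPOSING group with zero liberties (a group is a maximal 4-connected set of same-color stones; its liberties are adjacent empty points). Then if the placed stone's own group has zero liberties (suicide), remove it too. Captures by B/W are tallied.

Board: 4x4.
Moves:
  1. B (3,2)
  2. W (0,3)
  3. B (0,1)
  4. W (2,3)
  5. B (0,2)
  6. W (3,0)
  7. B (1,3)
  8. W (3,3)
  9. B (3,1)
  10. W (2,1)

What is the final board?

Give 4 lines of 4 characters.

Move 1: B@(3,2) -> caps B=0 W=0
Move 2: W@(0,3) -> caps B=0 W=0
Move 3: B@(0,1) -> caps B=0 W=0
Move 4: W@(2,3) -> caps B=0 W=0
Move 5: B@(0,2) -> caps B=0 W=0
Move 6: W@(3,0) -> caps B=0 W=0
Move 7: B@(1,3) -> caps B=1 W=0
Move 8: W@(3,3) -> caps B=1 W=0
Move 9: B@(3,1) -> caps B=1 W=0
Move 10: W@(2,1) -> caps B=1 W=0

Answer: .BB.
...B
.W.W
WBBW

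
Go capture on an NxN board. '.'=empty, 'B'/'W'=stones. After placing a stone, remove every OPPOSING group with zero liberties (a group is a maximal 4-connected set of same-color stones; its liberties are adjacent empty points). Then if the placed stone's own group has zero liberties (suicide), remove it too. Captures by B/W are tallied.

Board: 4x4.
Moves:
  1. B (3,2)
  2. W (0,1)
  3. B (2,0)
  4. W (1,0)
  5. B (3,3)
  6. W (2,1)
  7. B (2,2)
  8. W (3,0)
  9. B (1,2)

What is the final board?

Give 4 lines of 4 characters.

Move 1: B@(3,2) -> caps B=0 W=0
Move 2: W@(0,1) -> caps B=0 W=0
Move 3: B@(2,0) -> caps B=0 W=0
Move 4: W@(1,0) -> caps B=0 W=0
Move 5: B@(3,3) -> caps B=0 W=0
Move 6: W@(2,1) -> caps B=0 W=0
Move 7: B@(2,2) -> caps B=0 W=0
Move 8: W@(3,0) -> caps B=0 W=1
Move 9: B@(1,2) -> caps B=0 W=1

Answer: .W..
W.B.
.WB.
W.BB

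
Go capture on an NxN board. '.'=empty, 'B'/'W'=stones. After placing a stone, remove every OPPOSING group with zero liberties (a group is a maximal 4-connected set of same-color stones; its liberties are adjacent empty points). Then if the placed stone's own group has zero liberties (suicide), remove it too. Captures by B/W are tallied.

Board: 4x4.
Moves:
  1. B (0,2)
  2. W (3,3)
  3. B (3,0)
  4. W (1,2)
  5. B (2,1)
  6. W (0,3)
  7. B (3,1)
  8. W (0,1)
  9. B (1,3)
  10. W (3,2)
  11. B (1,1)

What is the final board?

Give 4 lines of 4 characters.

Answer: .W.W
.BWB
.B..
BBWW

Derivation:
Move 1: B@(0,2) -> caps B=0 W=0
Move 2: W@(3,3) -> caps B=0 W=0
Move 3: B@(3,0) -> caps B=0 W=0
Move 4: W@(1,2) -> caps B=0 W=0
Move 5: B@(2,1) -> caps B=0 W=0
Move 6: W@(0,3) -> caps B=0 W=0
Move 7: B@(3,1) -> caps B=0 W=0
Move 8: W@(0,1) -> caps B=0 W=1
Move 9: B@(1,3) -> caps B=0 W=1
Move 10: W@(3,2) -> caps B=0 W=1
Move 11: B@(1,1) -> caps B=0 W=1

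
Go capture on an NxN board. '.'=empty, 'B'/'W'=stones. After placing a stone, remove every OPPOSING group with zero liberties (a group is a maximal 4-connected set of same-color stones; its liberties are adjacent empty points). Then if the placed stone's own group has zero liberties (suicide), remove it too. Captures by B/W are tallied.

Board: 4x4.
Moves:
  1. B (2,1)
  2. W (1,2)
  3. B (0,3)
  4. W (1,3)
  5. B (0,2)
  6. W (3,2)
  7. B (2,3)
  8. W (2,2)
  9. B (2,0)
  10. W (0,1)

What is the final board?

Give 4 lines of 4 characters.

Move 1: B@(2,1) -> caps B=0 W=0
Move 2: W@(1,2) -> caps B=0 W=0
Move 3: B@(0,3) -> caps B=0 W=0
Move 4: W@(1,3) -> caps B=0 W=0
Move 5: B@(0,2) -> caps B=0 W=0
Move 6: W@(3,2) -> caps B=0 W=0
Move 7: B@(2,3) -> caps B=0 W=0
Move 8: W@(2,2) -> caps B=0 W=0
Move 9: B@(2,0) -> caps B=0 W=0
Move 10: W@(0,1) -> caps B=0 W=2

Answer: .W..
..WW
BBWB
..W.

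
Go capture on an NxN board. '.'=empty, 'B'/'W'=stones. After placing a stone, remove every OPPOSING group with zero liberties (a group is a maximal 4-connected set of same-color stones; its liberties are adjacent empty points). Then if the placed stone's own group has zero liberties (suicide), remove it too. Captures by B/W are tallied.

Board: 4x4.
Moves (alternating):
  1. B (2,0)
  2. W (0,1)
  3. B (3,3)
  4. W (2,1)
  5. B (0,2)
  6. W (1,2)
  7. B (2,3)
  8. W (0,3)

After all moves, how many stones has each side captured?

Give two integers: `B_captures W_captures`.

Answer: 0 1

Derivation:
Move 1: B@(2,0) -> caps B=0 W=0
Move 2: W@(0,1) -> caps B=0 W=0
Move 3: B@(3,3) -> caps B=0 W=0
Move 4: W@(2,1) -> caps B=0 W=0
Move 5: B@(0,2) -> caps B=0 W=0
Move 6: W@(1,2) -> caps B=0 W=0
Move 7: B@(2,3) -> caps B=0 W=0
Move 8: W@(0,3) -> caps B=0 W=1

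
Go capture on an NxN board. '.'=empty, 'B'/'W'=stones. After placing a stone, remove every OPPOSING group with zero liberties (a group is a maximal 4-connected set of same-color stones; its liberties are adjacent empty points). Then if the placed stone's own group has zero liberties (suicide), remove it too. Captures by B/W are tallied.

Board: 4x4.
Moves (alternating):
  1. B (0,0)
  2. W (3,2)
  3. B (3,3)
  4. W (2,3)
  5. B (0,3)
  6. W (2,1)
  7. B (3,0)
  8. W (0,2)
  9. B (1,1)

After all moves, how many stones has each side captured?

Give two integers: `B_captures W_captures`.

Answer: 0 1

Derivation:
Move 1: B@(0,0) -> caps B=0 W=0
Move 2: W@(3,2) -> caps B=0 W=0
Move 3: B@(3,3) -> caps B=0 W=0
Move 4: W@(2,3) -> caps B=0 W=1
Move 5: B@(0,3) -> caps B=0 W=1
Move 6: W@(2,1) -> caps B=0 W=1
Move 7: B@(3,0) -> caps B=0 W=1
Move 8: W@(0,2) -> caps B=0 W=1
Move 9: B@(1,1) -> caps B=0 W=1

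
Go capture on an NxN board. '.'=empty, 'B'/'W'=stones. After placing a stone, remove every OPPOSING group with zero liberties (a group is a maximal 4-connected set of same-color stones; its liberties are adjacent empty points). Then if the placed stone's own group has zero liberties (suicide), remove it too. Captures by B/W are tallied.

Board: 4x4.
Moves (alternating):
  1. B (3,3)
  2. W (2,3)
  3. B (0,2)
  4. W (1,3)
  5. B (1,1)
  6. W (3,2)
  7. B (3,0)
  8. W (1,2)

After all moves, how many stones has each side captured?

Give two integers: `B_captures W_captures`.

Answer: 0 1

Derivation:
Move 1: B@(3,3) -> caps B=0 W=0
Move 2: W@(2,3) -> caps B=0 W=0
Move 3: B@(0,2) -> caps B=0 W=0
Move 4: W@(1,3) -> caps B=0 W=0
Move 5: B@(1,1) -> caps B=0 W=0
Move 6: W@(3,2) -> caps B=0 W=1
Move 7: B@(3,0) -> caps B=0 W=1
Move 8: W@(1,2) -> caps B=0 W=1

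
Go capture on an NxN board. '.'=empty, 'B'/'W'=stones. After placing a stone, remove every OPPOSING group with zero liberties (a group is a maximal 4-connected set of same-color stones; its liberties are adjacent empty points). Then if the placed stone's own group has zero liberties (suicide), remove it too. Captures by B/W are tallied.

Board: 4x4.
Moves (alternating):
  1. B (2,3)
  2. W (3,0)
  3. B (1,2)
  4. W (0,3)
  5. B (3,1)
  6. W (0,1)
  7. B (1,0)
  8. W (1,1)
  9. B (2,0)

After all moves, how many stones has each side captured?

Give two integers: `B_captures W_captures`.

Move 1: B@(2,3) -> caps B=0 W=0
Move 2: W@(3,0) -> caps B=0 W=0
Move 3: B@(1,2) -> caps B=0 W=0
Move 4: W@(0,3) -> caps B=0 W=0
Move 5: B@(3,1) -> caps B=0 W=0
Move 6: W@(0,1) -> caps B=0 W=0
Move 7: B@(1,0) -> caps B=0 W=0
Move 8: W@(1,1) -> caps B=0 W=0
Move 9: B@(2,0) -> caps B=1 W=0

Answer: 1 0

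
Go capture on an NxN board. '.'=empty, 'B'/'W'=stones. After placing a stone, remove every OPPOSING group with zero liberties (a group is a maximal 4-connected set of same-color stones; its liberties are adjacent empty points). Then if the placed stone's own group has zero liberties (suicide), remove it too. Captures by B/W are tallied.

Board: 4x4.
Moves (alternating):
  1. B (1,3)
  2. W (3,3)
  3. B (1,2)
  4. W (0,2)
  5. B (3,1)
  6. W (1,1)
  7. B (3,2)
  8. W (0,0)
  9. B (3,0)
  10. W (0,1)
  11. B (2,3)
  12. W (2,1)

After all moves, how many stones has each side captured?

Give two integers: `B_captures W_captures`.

Move 1: B@(1,3) -> caps B=0 W=0
Move 2: W@(3,3) -> caps B=0 W=0
Move 3: B@(1,2) -> caps B=0 W=0
Move 4: W@(0,2) -> caps B=0 W=0
Move 5: B@(3,1) -> caps B=0 W=0
Move 6: W@(1,1) -> caps B=0 W=0
Move 7: B@(3,2) -> caps B=0 W=0
Move 8: W@(0,0) -> caps B=0 W=0
Move 9: B@(3,0) -> caps B=0 W=0
Move 10: W@(0,1) -> caps B=0 W=0
Move 11: B@(2,3) -> caps B=1 W=0
Move 12: W@(2,1) -> caps B=1 W=0

Answer: 1 0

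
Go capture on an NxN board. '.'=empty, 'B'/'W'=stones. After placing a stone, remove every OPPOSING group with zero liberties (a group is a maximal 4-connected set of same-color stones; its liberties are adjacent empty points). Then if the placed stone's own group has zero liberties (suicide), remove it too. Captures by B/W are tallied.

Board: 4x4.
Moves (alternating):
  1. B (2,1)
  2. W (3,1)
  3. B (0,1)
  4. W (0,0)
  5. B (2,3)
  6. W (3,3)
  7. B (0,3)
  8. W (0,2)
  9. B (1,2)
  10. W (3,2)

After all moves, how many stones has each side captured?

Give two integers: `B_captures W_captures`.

Answer: 1 0

Derivation:
Move 1: B@(2,1) -> caps B=0 W=0
Move 2: W@(3,1) -> caps B=0 W=0
Move 3: B@(0,1) -> caps B=0 W=0
Move 4: W@(0,0) -> caps B=0 W=0
Move 5: B@(2,3) -> caps B=0 W=0
Move 6: W@(3,3) -> caps B=0 W=0
Move 7: B@(0,3) -> caps B=0 W=0
Move 8: W@(0,2) -> caps B=0 W=0
Move 9: B@(1,2) -> caps B=1 W=0
Move 10: W@(3,2) -> caps B=1 W=0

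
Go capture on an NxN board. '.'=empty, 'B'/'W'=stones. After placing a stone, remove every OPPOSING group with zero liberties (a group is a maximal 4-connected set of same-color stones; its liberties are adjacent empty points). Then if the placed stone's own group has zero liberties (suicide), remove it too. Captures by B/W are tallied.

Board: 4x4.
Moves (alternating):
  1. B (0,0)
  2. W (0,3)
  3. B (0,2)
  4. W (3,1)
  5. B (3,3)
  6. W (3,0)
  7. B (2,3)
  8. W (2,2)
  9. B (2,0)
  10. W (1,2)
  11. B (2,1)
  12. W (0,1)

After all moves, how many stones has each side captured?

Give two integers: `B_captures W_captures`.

Answer: 0 1

Derivation:
Move 1: B@(0,0) -> caps B=0 W=0
Move 2: W@(0,3) -> caps B=0 W=0
Move 3: B@(0,2) -> caps B=0 W=0
Move 4: W@(3,1) -> caps B=0 W=0
Move 5: B@(3,3) -> caps B=0 W=0
Move 6: W@(3,0) -> caps B=0 W=0
Move 7: B@(2,3) -> caps B=0 W=0
Move 8: W@(2,2) -> caps B=0 W=0
Move 9: B@(2,0) -> caps B=0 W=0
Move 10: W@(1,2) -> caps B=0 W=0
Move 11: B@(2,1) -> caps B=0 W=0
Move 12: W@(0,1) -> caps B=0 W=1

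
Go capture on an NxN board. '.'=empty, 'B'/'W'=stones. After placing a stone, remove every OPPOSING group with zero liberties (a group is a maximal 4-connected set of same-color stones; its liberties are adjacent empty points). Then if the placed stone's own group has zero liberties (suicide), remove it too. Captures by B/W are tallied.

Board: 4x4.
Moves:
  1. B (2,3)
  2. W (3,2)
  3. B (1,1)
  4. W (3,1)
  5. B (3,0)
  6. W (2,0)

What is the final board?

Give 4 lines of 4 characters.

Answer: ....
.B..
W..B
.WW.

Derivation:
Move 1: B@(2,3) -> caps B=0 W=0
Move 2: W@(3,2) -> caps B=0 W=0
Move 3: B@(1,1) -> caps B=0 W=0
Move 4: W@(3,1) -> caps B=0 W=0
Move 5: B@(3,0) -> caps B=0 W=0
Move 6: W@(2,0) -> caps B=0 W=1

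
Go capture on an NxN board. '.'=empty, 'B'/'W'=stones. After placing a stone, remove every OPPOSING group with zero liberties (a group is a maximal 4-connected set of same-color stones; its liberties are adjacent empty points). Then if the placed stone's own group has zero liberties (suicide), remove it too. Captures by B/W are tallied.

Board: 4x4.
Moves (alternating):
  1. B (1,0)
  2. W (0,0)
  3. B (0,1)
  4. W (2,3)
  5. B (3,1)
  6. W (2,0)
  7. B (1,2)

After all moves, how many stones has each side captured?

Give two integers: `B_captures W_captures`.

Answer: 1 0

Derivation:
Move 1: B@(1,0) -> caps B=0 W=0
Move 2: W@(0,0) -> caps B=0 W=0
Move 3: B@(0,1) -> caps B=1 W=0
Move 4: W@(2,3) -> caps B=1 W=0
Move 5: B@(3,1) -> caps B=1 W=0
Move 6: W@(2,0) -> caps B=1 W=0
Move 7: B@(1,2) -> caps B=1 W=0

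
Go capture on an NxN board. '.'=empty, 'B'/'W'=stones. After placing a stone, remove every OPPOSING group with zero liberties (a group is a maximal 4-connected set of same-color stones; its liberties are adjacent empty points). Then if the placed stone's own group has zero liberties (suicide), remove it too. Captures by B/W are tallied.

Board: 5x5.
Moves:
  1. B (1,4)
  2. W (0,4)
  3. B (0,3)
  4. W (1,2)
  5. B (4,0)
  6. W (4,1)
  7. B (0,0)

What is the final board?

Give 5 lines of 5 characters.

Move 1: B@(1,4) -> caps B=0 W=0
Move 2: W@(0,4) -> caps B=0 W=0
Move 3: B@(0,3) -> caps B=1 W=0
Move 4: W@(1,2) -> caps B=1 W=0
Move 5: B@(4,0) -> caps B=1 W=0
Move 6: W@(4,1) -> caps B=1 W=0
Move 7: B@(0,0) -> caps B=1 W=0

Answer: B..B.
..W.B
.....
.....
BW...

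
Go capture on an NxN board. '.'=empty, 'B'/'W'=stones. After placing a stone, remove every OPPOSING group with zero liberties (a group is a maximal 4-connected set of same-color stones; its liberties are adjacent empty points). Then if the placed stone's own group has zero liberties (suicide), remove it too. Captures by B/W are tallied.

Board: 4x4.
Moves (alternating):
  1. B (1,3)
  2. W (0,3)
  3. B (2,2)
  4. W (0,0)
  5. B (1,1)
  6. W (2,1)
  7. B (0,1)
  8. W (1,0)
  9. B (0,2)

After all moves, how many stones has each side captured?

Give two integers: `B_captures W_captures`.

Move 1: B@(1,3) -> caps B=0 W=0
Move 2: W@(0,3) -> caps B=0 W=0
Move 3: B@(2,2) -> caps B=0 W=0
Move 4: W@(0,0) -> caps B=0 W=0
Move 5: B@(1,1) -> caps B=0 W=0
Move 6: W@(2,1) -> caps B=0 W=0
Move 7: B@(0,1) -> caps B=0 W=0
Move 8: W@(1,0) -> caps B=0 W=0
Move 9: B@(0,2) -> caps B=1 W=0

Answer: 1 0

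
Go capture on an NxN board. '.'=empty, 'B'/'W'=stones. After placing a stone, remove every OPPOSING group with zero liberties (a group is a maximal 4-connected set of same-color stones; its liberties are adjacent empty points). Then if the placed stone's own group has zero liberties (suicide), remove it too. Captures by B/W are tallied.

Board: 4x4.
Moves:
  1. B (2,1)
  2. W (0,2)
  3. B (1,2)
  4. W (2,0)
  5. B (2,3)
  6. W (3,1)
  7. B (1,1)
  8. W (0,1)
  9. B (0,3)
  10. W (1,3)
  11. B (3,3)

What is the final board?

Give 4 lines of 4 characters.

Move 1: B@(2,1) -> caps B=0 W=0
Move 2: W@(0,2) -> caps B=0 W=0
Move 3: B@(1,2) -> caps B=0 W=0
Move 4: W@(2,0) -> caps B=0 W=0
Move 5: B@(2,3) -> caps B=0 W=0
Move 6: W@(3,1) -> caps B=0 W=0
Move 7: B@(1,1) -> caps B=0 W=0
Move 8: W@(0,1) -> caps B=0 W=0
Move 9: B@(0,3) -> caps B=0 W=0
Move 10: W@(1,3) -> caps B=0 W=1
Move 11: B@(3,3) -> caps B=0 W=1

Answer: .WW.
.BBW
WB.B
.W.B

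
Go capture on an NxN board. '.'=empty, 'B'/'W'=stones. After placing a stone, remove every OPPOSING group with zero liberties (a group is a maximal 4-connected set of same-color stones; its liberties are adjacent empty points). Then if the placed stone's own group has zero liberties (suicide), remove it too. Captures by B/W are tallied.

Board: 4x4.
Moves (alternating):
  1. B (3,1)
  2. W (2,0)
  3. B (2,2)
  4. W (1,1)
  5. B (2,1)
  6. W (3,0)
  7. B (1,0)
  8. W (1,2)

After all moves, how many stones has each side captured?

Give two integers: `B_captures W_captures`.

Move 1: B@(3,1) -> caps B=0 W=0
Move 2: W@(2,0) -> caps B=0 W=0
Move 3: B@(2,2) -> caps B=0 W=0
Move 4: W@(1,1) -> caps B=0 W=0
Move 5: B@(2,1) -> caps B=0 W=0
Move 6: W@(3,0) -> caps B=0 W=0
Move 7: B@(1,0) -> caps B=2 W=0
Move 8: W@(1,2) -> caps B=2 W=0

Answer: 2 0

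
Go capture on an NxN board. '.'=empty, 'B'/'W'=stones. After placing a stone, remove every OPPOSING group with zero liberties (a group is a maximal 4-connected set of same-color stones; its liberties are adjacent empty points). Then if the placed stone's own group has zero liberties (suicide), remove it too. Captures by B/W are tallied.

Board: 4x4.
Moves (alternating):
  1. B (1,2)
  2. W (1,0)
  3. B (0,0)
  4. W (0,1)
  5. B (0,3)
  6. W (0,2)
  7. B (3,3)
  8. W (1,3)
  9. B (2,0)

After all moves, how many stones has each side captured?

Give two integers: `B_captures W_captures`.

Move 1: B@(1,2) -> caps B=0 W=0
Move 2: W@(1,0) -> caps B=0 W=0
Move 3: B@(0,0) -> caps B=0 W=0
Move 4: W@(0,1) -> caps B=0 W=1
Move 5: B@(0,3) -> caps B=0 W=1
Move 6: W@(0,2) -> caps B=0 W=1
Move 7: B@(3,3) -> caps B=0 W=1
Move 8: W@(1,3) -> caps B=0 W=2
Move 9: B@(2,0) -> caps B=0 W=2

Answer: 0 2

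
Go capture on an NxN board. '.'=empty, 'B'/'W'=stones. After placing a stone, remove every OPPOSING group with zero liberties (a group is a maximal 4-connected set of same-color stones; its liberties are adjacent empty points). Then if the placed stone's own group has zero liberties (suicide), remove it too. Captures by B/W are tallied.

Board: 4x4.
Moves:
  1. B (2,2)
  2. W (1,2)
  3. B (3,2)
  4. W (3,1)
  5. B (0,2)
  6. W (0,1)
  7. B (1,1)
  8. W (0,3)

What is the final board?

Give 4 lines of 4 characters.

Answer: .W.W
.BW.
..B.
.WB.

Derivation:
Move 1: B@(2,2) -> caps B=0 W=0
Move 2: W@(1,2) -> caps B=0 W=0
Move 3: B@(3,2) -> caps B=0 W=0
Move 4: W@(3,1) -> caps B=0 W=0
Move 5: B@(0,2) -> caps B=0 W=0
Move 6: W@(0,1) -> caps B=0 W=0
Move 7: B@(1,1) -> caps B=0 W=0
Move 8: W@(0,3) -> caps B=0 W=1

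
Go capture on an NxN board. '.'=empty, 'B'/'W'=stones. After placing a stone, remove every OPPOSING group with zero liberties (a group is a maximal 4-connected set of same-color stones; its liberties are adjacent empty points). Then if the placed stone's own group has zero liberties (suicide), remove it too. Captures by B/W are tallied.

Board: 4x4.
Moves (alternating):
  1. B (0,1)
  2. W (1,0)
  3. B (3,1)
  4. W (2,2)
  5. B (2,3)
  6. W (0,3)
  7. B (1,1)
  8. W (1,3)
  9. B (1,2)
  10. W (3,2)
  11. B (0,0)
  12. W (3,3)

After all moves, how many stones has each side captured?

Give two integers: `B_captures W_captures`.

Move 1: B@(0,1) -> caps B=0 W=0
Move 2: W@(1,0) -> caps B=0 W=0
Move 3: B@(3,1) -> caps B=0 W=0
Move 4: W@(2,2) -> caps B=0 W=0
Move 5: B@(2,3) -> caps B=0 W=0
Move 6: W@(0,3) -> caps B=0 W=0
Move 7: B@(1,1) -> caps B=0 W=0
Move 8: W@(1,3) -> caps B=0 W=0
Move 9: B@(1,2) -> caps B=0 W=0
Move 10: W@(3,2) -> caps B=0 W=0
Move 11: B@(0,0) -> caps B=0 W=0
Move 12: W@(3,3) -> caps B=0 W=1

Answer: 0 1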